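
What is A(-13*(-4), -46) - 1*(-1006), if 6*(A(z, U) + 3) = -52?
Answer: 2983/3 ≈ 994.33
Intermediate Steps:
A(z, U) = -35/3 (A(z, U) = -3 + (⅙)*(-52) = -3 - 26/3 = -35/3)
A(-13*(-4), -46) - 1*(-1006) = -35/3 - 1*(-1006) = -35/3 + 1006 = 2983/3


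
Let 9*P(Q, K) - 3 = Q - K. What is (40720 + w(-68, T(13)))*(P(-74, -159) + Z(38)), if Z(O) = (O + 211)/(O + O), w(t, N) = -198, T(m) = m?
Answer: 180910469/342 ≈ 5.2898e+5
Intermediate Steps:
P(Q, K) = ⅓ - K/9 + Q/9 (P(Q, K) = ⅓ + (Q - K)/9 = ⅓ + (-K/9 + Q/9) = ⅓ - K/9 + Q/9)
Z(O) = (211 + O)/(2*O) (Z(O) = (211 + O)/((2*O)) = (211 + O)*(1/(2*O)) = (211 + O)/(2*O))
(40720 + w(-68, T(13)))*(P(-74, -159) + Z(38)) = (40720 - 198)*((⅓ - ⅑*(-159) + (⅑)*(-74)) + (½)*(211 + 38)/38) = 40522*((⅓ + 53/3 - 74/9) + (½)*(1/38)*249) = 40522*(88/9 + 249/76) = 40522*(8929/684) = 180910469/342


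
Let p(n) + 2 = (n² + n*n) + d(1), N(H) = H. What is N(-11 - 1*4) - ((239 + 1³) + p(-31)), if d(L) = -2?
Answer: -2173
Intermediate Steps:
p(n) = -4 + 2*n² (p(n) = -2 + ((n² + n*n) - 2) = -2 + ((n² + n²) - 2) = -2 + (2*n² - 2) = -2 + (-2 + 2*n²) = -4 + 2*n²)
N(-11 - 1*4) - ((239 + 1³) + p(-31)) = (-11 - 1*4) - ((239 + 1³) + (-4 + 2*(-31)²)) = (-11 - 4) - ((239 + 1) + (-4 + 2*961)) = -15 - (240 + (-4 + 1922)) = -15 - (240 + 1918) = -15 - 1*2158 = -15 - 2158 = -2173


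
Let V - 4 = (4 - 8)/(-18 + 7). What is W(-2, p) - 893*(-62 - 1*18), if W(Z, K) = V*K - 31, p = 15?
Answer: 786219/11 ≈ 71475.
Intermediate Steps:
V = 48/11 (V = 4 + (4 - 8)/(-18 + 7) = 4 - 4/(-11) = 4 - 4*(-1/11) = 4 + 4/11 = 48/11 ≈ 4.3636)
W(Z, K) = -31 + 48*K/11 (W(Z, K) = 48*K/11 - 31 = -31 + 48*K/11)
W(-2, p) - 893*(-62 - 1*18) = (-31 + (48/11)*15) - 893*(-62 - 1*18) = (-31 + 720/11) - 893*(-62 - 18) = 379/11 - 893*(-80) = 379/11 + 71440 = 786219/11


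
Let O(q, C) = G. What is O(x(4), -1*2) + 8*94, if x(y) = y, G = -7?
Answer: 745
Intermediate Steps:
O(q, C) = -7
O(x(4), -1*2) + 8*94 = -7 + 8*94 = -7 + 752 = 745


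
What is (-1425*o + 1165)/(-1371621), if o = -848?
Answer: -1209565/1371621 ≈ -0.88185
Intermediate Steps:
(-1425*o + 1165)/(-1371621) = (-1425*(-848) + 1165)/(-1371621) = (1208400 + 1165)*(-1/1371621) = 1209565*(-1/1371621) = -1209565/1371621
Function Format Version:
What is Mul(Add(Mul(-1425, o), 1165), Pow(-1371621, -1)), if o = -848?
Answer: Rational(-1209565, 1371621) ≈ -0.88185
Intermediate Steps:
Mul(Add(Mul(-1425, o), 1165), Pow(-1371621, -1)) = Mul(Add(Mul(-1425, -848), 1165), Pow(-1371621, -1)) = Mul(Add(1208400, 1165), Rational(-1, 1371621)) = Mul(1209565, Rational(-1, 1371621)) = Rational(-1209565, 1371621)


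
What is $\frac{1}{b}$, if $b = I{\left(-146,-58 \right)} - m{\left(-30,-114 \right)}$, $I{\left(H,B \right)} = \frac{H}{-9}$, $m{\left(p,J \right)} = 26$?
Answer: $- \frac{9}{88} \approx -0.10227$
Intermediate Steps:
$I{\left(H,B \right)} = - \frac{H}{9}$
$b = - \frac{88}{9}$ ($b = \left(- \frac{1}{9}\right) \left(-146\right) - 26 = \frac{146}{9} - 26 = - \frac{88}{9} \approx -9.7778$)
$\frac{1}{b} = \frac{1}{- \frac{88}{9}} = - \frac{9}{88}$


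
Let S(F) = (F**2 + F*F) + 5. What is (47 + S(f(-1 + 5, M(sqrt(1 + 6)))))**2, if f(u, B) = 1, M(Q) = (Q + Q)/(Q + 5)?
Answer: 2916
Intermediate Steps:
M(Q) = 2*Q/(5 + Q) (M(Q) = (2*Q)/(5 + Q) = 2*Q/(5 + Q))
S(F) = 5 + 2*F**2 (S(F) = (F**2 + F**2) + 5 = 2*F**2 + 5 = 5 + 2*F**2)
(47 + S(f(-1 + 5, M(sqrt(1 + 6)))))**2 = (47 + (5 + 2*1**2))**2 = (47 + (5 + 2*1))**2 = (47 + (5 + 2))**2 = (47 + 7)**2 = 54**2 = 2916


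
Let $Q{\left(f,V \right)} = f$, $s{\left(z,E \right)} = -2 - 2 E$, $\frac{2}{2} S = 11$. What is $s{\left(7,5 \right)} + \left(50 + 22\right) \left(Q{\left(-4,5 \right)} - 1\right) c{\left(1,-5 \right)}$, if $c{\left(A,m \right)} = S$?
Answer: $-3972$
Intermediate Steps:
$S = 11$
$c{\left(A,m \right)} = 11$
$s{\left(7,5 \right)} + \left(50 + 22\right) \left(Q{\left(-4,5 \right)} - 1\right) c{\left(1,-5 \right)} = \left(-2 - 10\right) + \left(50 + 22\right) \left(-4 - 1\right) 11 = \left(-2 - 10\right) + 72 \left(-5\right) 11 = -12 - 3960 = -3972$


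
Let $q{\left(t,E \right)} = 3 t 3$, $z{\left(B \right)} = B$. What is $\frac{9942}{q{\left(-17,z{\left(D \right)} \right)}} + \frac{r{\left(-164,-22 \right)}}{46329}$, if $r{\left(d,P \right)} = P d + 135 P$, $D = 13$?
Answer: $- \frac{17055752}{262531} \approx -64.967$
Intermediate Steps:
$r{\left(d,P \right)} = 135 P + P d$
$q{\left(t,E \right)} = 9 t$
$\frac{9942}{q{\left(-17,z{\left(D \right)} \right)}} + \frac{r{\left(-164,-22 \right)}}{46329} = \frac{9942}{9 \left(-17\right)} + \frac{\left(-22\right) \left(135 - 164\right)}{46329} = \frac{9942}{-153} + \left(-22\right) \left(-29\right) \frac{1}{46329} = 9942 \left(- \frac{1}{153}\right) + 638 \cdot \frac{1}{46329} = - \frac{3314}{51} + \frac{638}{46329} = - \frac{17055752}{262531}$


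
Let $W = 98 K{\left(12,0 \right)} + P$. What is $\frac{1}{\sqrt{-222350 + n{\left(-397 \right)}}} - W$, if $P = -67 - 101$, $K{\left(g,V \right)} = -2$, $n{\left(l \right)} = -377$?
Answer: $364 - \frac{i \sqrt{222727}}{222727} \approx 364.0 - 0.0021189 i$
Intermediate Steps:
$P = -168$ ($P = -67 - 101 = -168$)
$W = -364$ ($W = 98 \left(-2\right) - 168 = -196 - 168 = -364$)
$\frac{1}{\sqrt{-222350 + n{\left(-397 \right)}}} - W = \frac{1}{\sqrt{-222350 - 377}} - -364 = \frac{1}{\sqrt{-222727}} + 364 = \frac{1}{i \sqrt{222727}} + 364 = - \frac{i \sqrt{222727}}{222727} + 364 = 364 - \frac{i \sqrt{222727}}{222727}$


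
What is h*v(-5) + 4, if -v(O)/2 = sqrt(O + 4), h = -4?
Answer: 4 + 8*I ≈ 4.0 + 8.0*I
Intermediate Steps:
v(O) = -2*sqrt(4 + O) (v(O) = -2*sqrt(O + 4) = -2*sqrt(4 + O))
h*v(-5) + 4 = -(-8)*sqrt(4 - 5) + 4 = -(-8)*sqrt(-1) + 4 = -(-8)*I + 4 = 8*I + 4 = 4 + 8*I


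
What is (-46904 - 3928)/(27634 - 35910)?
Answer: 12708/2069 ≈ 6.1421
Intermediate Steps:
(-46904 - 3928)/(27634 - 35910) = -50832/(-8276) = -50832*(-1/8276) = 12708/2069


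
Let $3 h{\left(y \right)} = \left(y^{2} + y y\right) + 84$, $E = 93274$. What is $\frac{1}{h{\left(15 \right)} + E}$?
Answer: $\frac{1}{93452} \approx 1.0701 \cdot 10^{-5}$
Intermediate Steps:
$h{\left(y \right)} = 28 + \frac{2 y^{2}}{3}$ ($h{\left(y \right)} = \frac{\left(y^{2} + y y\right) + 84}{3} = \frac{\left(y^{2} + y^{2}\right) + 84}{3} = \frac{2 y^{2} + 84}{3} = \frac{84 + 2 y^{2}}{3} = 28 + \frac{2 y^{2}}{3}$)
$\frac{1}{h{\left(15 \right)} + E} = \frac{1}{\left(28 + \frac{2 \cdot 15^{2}}{3}\right) + 93274} = \frac{1}{\left(28 + \frac{2}{3} \cdot 225\right) + 93274} = \frac{1}{\left(28 + 150\right) + 93274} = \frac{1}{178 + 93274} = \frac{1}{93452}$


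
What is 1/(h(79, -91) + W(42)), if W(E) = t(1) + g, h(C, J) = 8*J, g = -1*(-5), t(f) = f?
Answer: -1/722 ≈ -0.0013850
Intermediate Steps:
g = 5
W(E) = 6 (W(E) = 1 + 5 = 6)
1/(h(79, -91) + W(42)) = 1/(8*(-91) + 6) = 1/(-728 + 6) = 1/(-722) = -1/722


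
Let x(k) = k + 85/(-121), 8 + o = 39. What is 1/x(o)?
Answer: 121/3666 ≈ 0.033006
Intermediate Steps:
o = 31 (o = -8 + 39 = 31)
x(k) = -85/121 + k (x(k) = k + 85*(-1/121) = k - 85/121 = -85/121 + k)
1/x(o) = 1/(-85/121 + 31) = 1/(3666/121) = 121/3666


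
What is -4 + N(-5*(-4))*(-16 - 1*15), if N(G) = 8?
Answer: -252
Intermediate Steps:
-4 + N(-5*(-4))*(-16 - 1*15) = -4 + 8*(-16 - 1*15) = -4 + 8*(-16 - 15) = -4 + 8*(-31) = -4 - 248 = -252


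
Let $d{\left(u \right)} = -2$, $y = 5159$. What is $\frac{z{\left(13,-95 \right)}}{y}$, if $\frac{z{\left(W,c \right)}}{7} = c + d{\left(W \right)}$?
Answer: $- \frac{97}{737} \approx -0.13161$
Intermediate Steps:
$z{\left(W,c \right)} = -14 + 7 c$ ($z{\left(W,c \right)} = 7 \left(c - 2\right) = 7 \left(-2 + c\right) = -14 + 7 c$)
$\frac{z{\left(13,-95 \right)}}{y} = \frac{-14 + 7 \left(-95\right)}{5159} = \left(-14 - 665\right) \frac{1}{5159} = \left(-679\right) \frac{1}{5159} = - \frac{97}{737}$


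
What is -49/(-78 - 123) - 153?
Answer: -30704/201 ≈ -152.76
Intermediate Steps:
-49/(-78 - 123) - 153 = -49/(-201) - 153 = -49*(-1/201) - 153 = 49/201 - 153 = -30704/201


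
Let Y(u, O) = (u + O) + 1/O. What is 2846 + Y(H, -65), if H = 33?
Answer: 182909/65 ≈ 2814.0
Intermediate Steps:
Y(u, O) = O + u + 1/O (Y(u, O) = (O + u) + 1/O = O + u + 1/O)
2846 + Y(H, -65) = 2846 + (-65 + 33 + 1/(-65)) = 2846 + (-65 + 33 - 1/65) = 2846 - 2081/65 = 182909/65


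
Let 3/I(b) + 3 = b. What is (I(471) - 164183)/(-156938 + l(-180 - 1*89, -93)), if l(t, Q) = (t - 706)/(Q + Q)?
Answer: 793988957/758926818 ≈ 1.0462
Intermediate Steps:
l(t, Q) = (-706 + t)/(2*Q) (l(t, Q) = (-706 + t)/((2*Q)) = (-706 + t)*(1/(2*Q)) = (-706 + t)/(2*Q))
I(b) = 3/(-3 + b)
(I(471) - 164183)/(-156938 + l(-180 - 1*89, -93)) = (3/(-3 + 471) - 164183)/(-156938 + (1/2)*(-706 + (-180 - 1*89))/(-93)) = (3/468 - 164183)/(-156938 + (1/2)*(-1/93)*(-706 + (-180 - 89))) = (3*(1/468) - 164183)/(-156938 + (1/2)*(-1/93)*(-706 - 269)) = (1/156 - 164183)/(-156938 + (1/2)*(-1/93)*(-975)) = -25612547/(156*(-156938 + 325/62)) = -25612547/(156*(-9729831/62)) = -25612547/156*(-62/9729831) = 793988957/758926818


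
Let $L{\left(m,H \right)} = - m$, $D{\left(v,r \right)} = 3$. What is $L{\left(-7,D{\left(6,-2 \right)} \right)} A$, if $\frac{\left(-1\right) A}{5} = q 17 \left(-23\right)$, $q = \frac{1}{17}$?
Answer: $805$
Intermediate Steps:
$q = \frac{1}{17} \approx 0.058824$
$A = 115$ ($A = - 5 \cdot \frac{1}{17} \cdot 17 \left(-23\right) = - 5 \cdot 1 \left(-23\right) = \left(-5\right) \left(-23\right) = 115$)
$L{\left(-7,D{\left(6,-2 \right)} \right)} A = \left(-1\right) \left(-7\right) 115 = 7 \cdot 115 = 805$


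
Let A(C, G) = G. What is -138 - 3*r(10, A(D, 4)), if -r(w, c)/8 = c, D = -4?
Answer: -42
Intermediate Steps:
r(w, c) = -8*c
-138 - 3*r(10, A(D, 4)) = -138 - (-24)*4 = -138 - 3*(-32) = -138 + 96 = -42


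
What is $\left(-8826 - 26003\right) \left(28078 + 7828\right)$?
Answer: $-1250570074$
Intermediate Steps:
$\left(-8826 - 26003\right) \left(28078 + 7828\right) = \left(-34829\right) 35906 = -1250570074$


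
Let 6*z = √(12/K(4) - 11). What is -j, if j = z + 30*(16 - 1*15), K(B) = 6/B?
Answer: -30 - I*√3/6 ≈ -30.0 - 0.28868*I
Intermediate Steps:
z = I*√3/6 (z = √(12/((6/4)) - 11)/6 = √(12/((6*(¼))) - 11)/6 = √(12/(3/2) - 11)/6 = √(12*(⅔) - 11)/6 = √(8 - 11)/6 = √(-3)/6 = (I*√3)/6 = I*√3/6 ≈ 0.28868*I)
j = 30 + I*√3/6 (j = I*√3/6 + 30*(16 - 1*15) = I*√3/6 + 30*(16 - 15) = I*√3/6 + 30*1 = I*√3/6 + 30 = 30 + I*√3/6 ≈ 30.0 + 0.28868*I)
-j = -(30 + I*√3/6) = -30 - I*√3/6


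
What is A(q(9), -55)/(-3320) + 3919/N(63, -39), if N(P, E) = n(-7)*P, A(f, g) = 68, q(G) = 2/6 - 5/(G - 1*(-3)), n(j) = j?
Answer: -3260267/366030 ≈ -8.9071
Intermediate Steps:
q(G) = ⅓ - 5/(3 + G) (q(G) = 2*(⅙) - 5/(G + 3) = ⅓ - 5/(3 + G))
N(P, E) = -7*P
A(q(9), -55)/(-3320) + 3919/N(63, -39) = 68/(-3320) + 3919/((-7*63)) = 68*(-1/3320) + 3919/(-441) = -17/830 + 3919*(-1/441) = -17/830 - 3919/441 = -3260267/366030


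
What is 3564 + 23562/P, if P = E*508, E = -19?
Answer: 17188083/4826 ≈ 3561.6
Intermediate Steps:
P = -9652 (P = -19*508 = -9652)
3564 + 23562/P = 3564 + 23562/(-9652) = 3564 + 23562*(-1/9652) = 3564 - 11781/4826 = 17188083/4826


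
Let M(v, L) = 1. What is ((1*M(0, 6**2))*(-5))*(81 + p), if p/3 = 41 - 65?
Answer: -45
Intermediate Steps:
p = -72 (p = 3*(41 - 65) = 3*(-24) = -72)
((1*M(0, 6**2))*(-5))*(81 + p) = ((1*1)*(-5))*(81 - 72) = (1*(-5))*9 = -5*9 = -45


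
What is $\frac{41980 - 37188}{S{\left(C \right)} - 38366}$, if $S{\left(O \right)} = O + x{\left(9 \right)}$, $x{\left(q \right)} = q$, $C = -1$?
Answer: $- \frac{2396}{19179} \approx -0.12493$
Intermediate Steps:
$S{\left(O \right)} = 9 + O$ ($S{\left(O \right)} = O + 9 = 9 + O$)
$\frac{41980 - 37188}{S{\left(C \right)} - 38366} = \frac{41980 - 37188}{\left(9 - 1\right) - 38366} = \frac{4792}{8 - 38366} = \frac{4792}{-38358} = 4792 \left(- \frac{1}{38358}\right) = - \frac{2396}{19179}$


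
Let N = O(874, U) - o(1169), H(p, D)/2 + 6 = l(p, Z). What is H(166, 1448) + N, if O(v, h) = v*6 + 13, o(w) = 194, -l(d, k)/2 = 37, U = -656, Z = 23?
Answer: 4903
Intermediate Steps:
l(d, k) = -74 (l(d, k) = -2*37 = -74)
O(v, h) = 13 + 6*v (O(v, h) = 6*v + 13 = 13 + 6*v)
H(p, D) = -160 (H(p, D) = -12 + 2*(-74) = -12 - 148 = -160)
N = 5063 (N = (13 + 6*874) - 1*194 = (13 + 5244) - 194 = 5257 - 194 = 5063)
H(166, 1448) + N = -160 + 5063 = 4903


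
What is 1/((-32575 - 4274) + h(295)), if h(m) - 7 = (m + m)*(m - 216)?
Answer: 1/9768 ≈ 0.00010238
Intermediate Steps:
h(m) = 7 + 2*m*(-216 + m) (h(m) = 7 + (m + m)*(m - 216) = 7 + (2*m)*(-216 + m) = 7 + 2*m*(-216 + m))
1/((-32575 - 4274) + h(295)) = 1/((-32575 - 4274) + (7 - 432*295 + 2*295²)) = 1/(-36849 + (7 - 127440 + 2*87025)) = 1/(-36849 + (7 - 127440 + 174050)) = 1/(-36849 + 46617) = 1/9768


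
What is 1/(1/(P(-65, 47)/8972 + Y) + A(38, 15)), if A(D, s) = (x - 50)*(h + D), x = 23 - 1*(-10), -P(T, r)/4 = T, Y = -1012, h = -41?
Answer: 2269851/115760158 ≈ 0.019608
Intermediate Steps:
P(T, r) = -4*T
x = 33 (x = 23 + 10 = 33)
A(D, s) = 697 - 17*D (A(D, s) = (33 - 50)*(-41 + D) = -17*(-41 + D) = 697 - 17*D)
1/(1/(P(-65, 47)/8972 + Y) + A(38, 15)) = 1/(1/(-4*(-65)/8972 - 1012) + (697 - 17*38)) = 1/(1/(260*(1/8972) - 1012) + (697 - 646)) = 1/(1/(65/2243 - 1012) + 51) = 1/(1/(-2269851/2243) + 51) = 1/(-2243/2269851 + 51) = 1/(115760158/2269851) = 2269851/115760158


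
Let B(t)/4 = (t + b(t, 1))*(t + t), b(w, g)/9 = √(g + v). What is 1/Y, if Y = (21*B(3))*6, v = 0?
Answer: 1/36288 ≈ 2.7557e-5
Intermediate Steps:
b(w, g) = 9*√g (b(w, g) = 9*√(g + 0) = 9*√g)
B(t) = 8*t*(9 + t) (B(t) = 4*((t + 9*√1)*(t + t)) = 4*((t + 9*1)*(2*t)) = 4*((t + 9)*(2*t)) = 4*((9 + t)*(2*t)) = 4*(2*t*(9 + t)) = 8*t*(9 + t))
Y = 36288 (Y = (21*(8*3*(9 + 3)))*6 = (21*(8*3*12))*6 = (21*288)*6 = 6048*6 = 36288)
1/Y = 1/36288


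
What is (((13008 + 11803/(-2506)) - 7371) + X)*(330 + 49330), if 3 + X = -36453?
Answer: -1917973908110/1253 ≈ -1.5307e+9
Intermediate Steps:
X = -36456 (X = -3 - 36453 = -36456)
(((13008 + 11803/(-2506)) - 7371) + X)*(330 + 49330) = (((13008 + 11803/(-2506)) - 7371) - 36456)*(330 + 49330) = (((13008 + 11803*(-1/2506)) - 7371) - 36456)*49660 = (((13008 - 11803/2506) - 7371) - 36456)*49660 = ((32586245/2506 - 7371) - 36456)*49660 = (14114519/2506 - 36456)*49660 = -77244217/2506*49660 = -1917973908110/1253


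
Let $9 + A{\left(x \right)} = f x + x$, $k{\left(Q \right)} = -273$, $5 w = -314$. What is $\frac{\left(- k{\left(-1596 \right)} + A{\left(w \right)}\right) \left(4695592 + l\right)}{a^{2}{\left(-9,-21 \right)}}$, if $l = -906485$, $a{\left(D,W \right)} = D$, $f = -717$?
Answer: $\frac{856883813408}{405} \approx 2.1158 \cdot 10^{9}$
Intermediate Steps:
$w = - \frac{314}{5}$ ($w = \frac{1}{5} \left(-314\right) = - \frac{314}{5} \approx -62.8$)
$A{\left(x \right)} = -9 - 716 x$ ($A{\left(x \right)} = -9 + \left(- 717 x + x\right) = -9 - 716 x$)
$\frac{\left(- k{\left(-1596 \right)} + A{\left(w \right)}\right) \left(4695592 + l\right)}{a^{2}{\left(-9,-21 \right)}} = \frac{\left(\left(-1\right) \left(-273\right) - - \frac{224779}{5}\right) \left(4695592 - 906485\right)}{\left(-9\right)^{2}} = \frac{\left(273 + \left(-9 + \frac{224824}{5}\right)\right) 3789107}{81} = \left(273 + \frac{224779}{5}\right) 3789107 \cdot \frac{1}{81} = \frac{226144}{5} \cdot 3789107 \cdot \frac{1}{81} = \frac{856883813408}{5} \cdot \frac{1}{81} = \frac{856883813408}{405}$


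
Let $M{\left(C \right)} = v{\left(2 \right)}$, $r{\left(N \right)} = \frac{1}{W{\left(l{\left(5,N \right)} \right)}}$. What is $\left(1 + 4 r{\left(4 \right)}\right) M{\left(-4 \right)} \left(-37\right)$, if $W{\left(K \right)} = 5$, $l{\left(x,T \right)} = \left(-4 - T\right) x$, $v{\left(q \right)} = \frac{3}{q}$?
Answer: $- \frac{999}{10} \approx -99.9$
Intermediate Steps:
$l{\left(x,T \right)} = x \left(-4 - T\right)$
$r{\left(N \right)} = \frac{1}{5}$
$M{\left(C \right)} = \frac{3}{2}$
$\left(1 + 4 r{\left(4 \right)}\right) M{\left(-4 \right)} \left(-37\right) = \left(1 + 4 \cdot \frac{1}{5}\right) \frac{3}{2} \left(-37\right) = \left(1 + \frac{4}{5}\right) \frac{3}{2} \left(-37\right) = \frac{9}{5} \cdot \frac{3}{2} \left(-37\right) = \frac{27}{10} \left(-37\right) = - \frac{999}{10}$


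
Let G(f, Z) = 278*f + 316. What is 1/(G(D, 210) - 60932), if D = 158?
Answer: -1/16692 ≈ -5.9909e-5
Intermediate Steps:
G(f, Z) = 316 + 278*f
1/(G(D, 210) - 60932) = 1/((316 + 278*158) - 60932) = 1/((316 + 43924) - 60932) = 1/(44240 - 60932) = 1/(-16692) = -1/16692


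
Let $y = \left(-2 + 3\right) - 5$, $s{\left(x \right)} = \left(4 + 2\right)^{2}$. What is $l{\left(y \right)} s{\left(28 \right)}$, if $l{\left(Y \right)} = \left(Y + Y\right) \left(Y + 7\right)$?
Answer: $-864$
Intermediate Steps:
$s{\left(x \right)} = 36$ ($s{\left(x \right)} = 6^{2} = 36$)
$y = -4$ ($y = 1 - 5 = -4$)
$l{\left(Y \right)} = 2 Y \left(7 + Y\right)$
$l{\left(y \right)} s{\left(28 \right)} = 2 \left(-4\right) \left(7 - 4\right) 36 = 2 \left(-4\right) 3 \cdot 36 = \left(-24\right) 36 = -864$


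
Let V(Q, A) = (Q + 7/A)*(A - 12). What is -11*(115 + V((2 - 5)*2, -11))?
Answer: -2944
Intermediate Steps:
V(Q, A) = (-12 + A)*(Q + 7/A) (V(Q, A) = (Q + 7/A)*(-12 + A) = (-12 + A)*(Q + 7/A))
-11*(115 + V((2 - 5)*2, -11)) = -11*(115 + (7 - 84/(-11) - 12*(2 - 5)*2 - 11*(2 - 5)*2)) = -11*(115 + (7 - 84*(-1/11) - (-36)*2 - (-33)*2)) = -11*(115 + (7 + 84/11 - 12*(-6) - 11*(-6))) = -11*(115 + (7 + 84/11 + 72 + 66)) = -11*(115 + 1679/11) = -11*2944/11 = -2944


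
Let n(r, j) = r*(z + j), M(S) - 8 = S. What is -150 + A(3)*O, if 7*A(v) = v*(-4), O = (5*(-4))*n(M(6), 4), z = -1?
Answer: 1290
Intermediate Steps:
M(S) = 8 + S
n(r, j) = r*(-1 + j)
O = -840 (O = (5*(-4))*((8 + 6)*(-1 + 4)) = -280*3 = -20*42 = -840)
A(v) = -4*v/7 (A(v) = (v*(-4))/7 = (-4*v)/7 = -4*v/7)
-150 + A(3)*O = -150 - 4/7*3*(-840) = -150 - 12/7*(-840) = -150 + 1440 = 1290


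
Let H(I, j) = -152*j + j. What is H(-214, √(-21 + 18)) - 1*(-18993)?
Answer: 18993 - 151*I*√3 ≈ 18993.0 - 261.54*I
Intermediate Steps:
H(I, j) = -151*j
H(-214, √(-21 + 18)) - 1*(-18993) = -151*√(-21 + 18) - 1*(-18993) = -151*I*√3 + 18993 = 18993 - 151*I*√3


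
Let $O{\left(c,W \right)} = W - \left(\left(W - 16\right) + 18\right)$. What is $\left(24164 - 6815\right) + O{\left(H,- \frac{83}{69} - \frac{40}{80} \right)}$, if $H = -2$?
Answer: $17347$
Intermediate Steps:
$O{\left(c,W \right)} = -2$ ($O{\left(c,W \right)} = W - \left(\left(-16 + W\right) + 18\right) = W - \left(2 + W\right) = -2$)
$\left(24164 - 6815\right) + O{\left(H,- \frac{83}{69} - \frac{40}{80} \right)} = \left(24164 - 6815\right) - 2 = 17349 - 2 = 17347$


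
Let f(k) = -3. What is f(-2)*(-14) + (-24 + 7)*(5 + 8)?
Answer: -179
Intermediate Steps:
f(-2)*(-14) + (-24 + 7)*(5 + 8) = -3*(-14) + (-24 + 7)*(5 + 8) = 42 - 17*13 = 42 - 221 = -179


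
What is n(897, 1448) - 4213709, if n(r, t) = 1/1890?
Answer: -7963910009/1890 ≈ -4.2137e+6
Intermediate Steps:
n(r, t) = 1/1890
n(897, 1448) - 4213709 = 1/1890 - 4213709 = -7963910009/1890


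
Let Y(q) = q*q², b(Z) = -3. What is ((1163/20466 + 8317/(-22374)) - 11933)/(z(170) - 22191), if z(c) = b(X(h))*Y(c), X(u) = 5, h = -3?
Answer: 151787218937/187756725506229 ≈ 0.00080843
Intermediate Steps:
Y(q) = q³
z(c) = -3*c³
((1163/20466 + 8317/(-22374)) - 11933)/(z(170) - 22191) = ((1163/20466 + 8317/(-22374)) - 11933)/(-3*170³ - 22191) = ((1163*(1/20466) + 8317*(-1/22374)) - 11933)/(-3*4913000 - 22191) = ((1163/20466 - 8317/22374) - 11933)/(-14739000 - 22191) = (-4005410/12719619 - 11933)/(-14761191) = -151787218937/12719619*(-1/14761191) = 151787218937/187756725506229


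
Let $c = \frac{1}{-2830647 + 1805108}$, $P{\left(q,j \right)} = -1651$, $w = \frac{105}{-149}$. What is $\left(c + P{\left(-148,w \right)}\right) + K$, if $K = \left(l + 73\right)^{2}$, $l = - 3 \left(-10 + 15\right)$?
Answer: $\frac{1756748306}{1025539} \approx 1713.0$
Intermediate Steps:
$w = - \frac{105}{149}$ ($w = 105 \left(- \frac{1}{149}\right) = - \frac{105}{149} \approx -0.7047$)
$c = - \frac{1}{1025539}$ ($c = \frac{1}{-1025539} = - \frac{1}{1025539} \approx -9.751 \cdot 10^{-7}$)
$l = -15$ ($l = \left(-3\right) 5 = -15$)
$K = 3364$ ($K = \left(-15 + 73\right)^{2} = 58^{2} = 3364$)
$\left(c + P{\left(-148,w \right)}\right) + K = \left(- \frac{1}{1025539} - 1651\right) + 3364 = - \frac{1693164890}{1025539} + 3364 = \frac{1756748306}{1025539}$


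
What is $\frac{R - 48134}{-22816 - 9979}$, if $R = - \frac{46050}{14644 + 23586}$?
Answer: $\frac{184020887}{125375285} \approx 1.4678$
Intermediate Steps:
$R = - \frac{4605}{3823}$ ($R = - \frac{46050}{38230} = \left(-46050\right) \frac{1}{38230} = - \frac{4605}{3823} \approx -1.2046$)
$\frac{R - 48134}{-22816 - 9979} = \frac{- \frac{4605}{3823} - 48134}{-22816 - 9979} = - \frac{184020887}{3823 \left(-32795\right)} = \left(- \frac{184020887}{3823}\right) \left(- \frac{1}{32795}\right) = \frac{184020887}{125375285}$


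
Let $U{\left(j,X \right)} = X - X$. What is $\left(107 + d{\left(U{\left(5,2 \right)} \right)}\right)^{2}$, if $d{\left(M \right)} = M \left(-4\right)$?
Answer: $11449$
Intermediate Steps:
$U{\left(j,X \right)} = 0$
$d{\left(M \right)} = - 4 M$
$\left(107 + d{\left(U{\left(5,2 \right)} \right)}\right)^{2} = \left(107 - 0\right)^{2} = \left(107 + 0\right)^{2} = 107^{2} = 11449$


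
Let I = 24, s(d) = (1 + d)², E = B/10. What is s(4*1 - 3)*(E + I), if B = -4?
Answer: 472/5 ≈ 94.400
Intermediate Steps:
E = -⅖ (E = -4/10 = -4*⅒ = -⅖ ≈ -0.40000)
s(4*1 - 3)*(E + I) = (1 + (4*1 - 3))²*(-⅖ + 24) = (1 + (4 - 3))²*(118/5) = (1 + 1)²*(118/5) = 2²*(118/5) = 4*(118/5) = 472/5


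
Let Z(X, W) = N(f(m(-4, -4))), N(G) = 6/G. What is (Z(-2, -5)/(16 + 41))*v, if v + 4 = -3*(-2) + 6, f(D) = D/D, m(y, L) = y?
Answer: 16/19 ≈ 0.84210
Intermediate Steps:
f(D) = 1
v = 8 (v = -4 + (-3*(-2) + 6) = -4 + (6 + 6) = -4 + 12 = 8)
Z(X, W) = 6 (Z(X, W) = 6/1 = 6*1 = 6)
(Z(-2, -5)/(16 + 41))*v = (6/(16 + 41))*8 = (6/57)*8 = (6*(1/57))*8 = (2/19)*8 = 16/19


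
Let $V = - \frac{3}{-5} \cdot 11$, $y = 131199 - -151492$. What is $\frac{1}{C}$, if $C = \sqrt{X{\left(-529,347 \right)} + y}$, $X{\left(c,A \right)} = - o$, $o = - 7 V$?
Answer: $\frac{\sqrt{7068430}}{1413686} \approx 0.0018807$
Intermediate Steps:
$y = 282691$ ($y = 131199 + 151492 = 282691$)
$V = \frac{33}{5}$ ($V = \left(-3\right) \left(- \frac{1}{5}\right) 11 = \frac{3}{5} \cdot 11 = \frac{33}{5} \approx 6.6$)
$o = - \frac{231}{5}$ ($o = \left(-7\right) \frac{33}{5} = - \frac{231}{5} \approx -46.2$)
$X{\left(c,A \right)} = \frac{231}{5}$ ($X{\left(c,A \right)} = \left(-1\right) \left(- \frac{231}{5}\right) = \frac{231}{5}$)
$C = \frac{\sqrt{7068430}}{5}$ ($C = \sqrt{\frac{231}{5} + 282691} = \sqrt{\frac{1413686}{5}} = \frac{\sqrt{7068430}}{5} \approx 531.73$)
$\frac{1}{C} = \frac{1}{\frac{1}{5} \sqrt{7068430}} = \frac{\sqrt{7068430}}{1413686}$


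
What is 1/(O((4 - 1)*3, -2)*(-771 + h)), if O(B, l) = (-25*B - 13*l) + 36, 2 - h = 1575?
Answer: 1/382072 ≈ 2.6173e-6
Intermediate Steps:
h = -1573 (h = 2 - 1*1575 = 2 - 1575 = -1573)
O(B, l) = 36 - 25*B - 13*l
1/(O((4 - 1)*3, -2)*(-771 + h)) = 1/((36 - 25*(4 - 1)*3 - 13*(-2))*(-771 - 1573)) = 1/((36 - 75*3 + 26)*(-2344)) = 1/((36 - 25*9 + 26)*(-2344)) = 1/((36 - 225 + 26)*(-2344)) = 1/(-163*(-2344)) = 1/382072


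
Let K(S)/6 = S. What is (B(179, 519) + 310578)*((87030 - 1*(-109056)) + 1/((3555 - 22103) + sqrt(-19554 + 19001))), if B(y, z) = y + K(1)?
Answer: 20963836556875762502/344028857 - 310763*I*sqrt(553)/344028857 ≈ 6.0936e+10 - 0.021242*I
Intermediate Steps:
K(S) = 6*S
B(y, z) = 6 + y (B(y, z) = y + 6*1 = y + 6 = 6 + y)
(B(179, 519) + 310578)*((87030 - 1*(-109056)) + 1/((3555 - 22103) + sqrt(-19554 + 19001))) = ((6 + 179) + 310578)*((87030 - 1*(-109056)) + 1/((3555 - 22103) + sqrt(-19554 + 19001))) = (185 + 310578)*((87030 + 109056) + 1/(-18548 + sqrt(-553))) = 310763*(196086 + 1/(-18548 + I*sqrt(553))) = 60936273618 + 310763/(-18548 + I*sqrt(553))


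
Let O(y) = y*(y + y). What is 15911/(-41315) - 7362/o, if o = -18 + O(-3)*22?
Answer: -17231966/867615 ≈ -19.861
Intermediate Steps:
O(y) = 2*y² (O(y) = y*(2*y) = 2*y²)
o = 378 (o = -18 + (2*(-3)²)*22 = -18 + (2*9)*22 = -18 + 18*22 = -18 + 396 = 378)
15911/(-41315) - 7362/o = 15911/(-41315) - 7362/378 = 15911*(-1/41315) - 7362*1/378 = -15911/41315 - 409/21 = -17231966/867615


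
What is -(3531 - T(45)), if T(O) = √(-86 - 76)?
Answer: -3531 + 9*I*√2 ≈ -3531.0 + 12.728*I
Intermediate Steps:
T(O) = 9*I*√2 (T(O) = √(-162) = 9*I*√2)
-(3531 - T(45)) = -(3531 - 9*I*√2) = -3531 + 9*I*√2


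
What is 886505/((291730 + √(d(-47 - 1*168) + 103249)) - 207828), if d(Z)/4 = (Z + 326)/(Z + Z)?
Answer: 15991601639650/1513480106547 - 886505*√4772637295/1513480106547 ≈ 10.526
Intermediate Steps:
d(Z) = 2*(326 + Z)/Z (d(Z) = 4*((Z + 326)/(Z + Z)) = 4*((326 + Z)/((2*Z))) = 4*((326 + Z)*(1/(2*Z))) = 4*((326 + Z)/(2*Z)) = 2*(326 + Z)/Z)
886505/((291730 + √(d(-47 - 1*168) + 103249)) - 207828) = 886505/((291730 + √((2 + 652/(-47 - 1*168)) + 103249)) - 207828) = 886505/((291730 + √((2 + 652/(-47 - 168)) + 103249)) - 207828) = 886505/((291730 + √((2 + 652/(-215)) + 103249)) - 207828) = 886505/((291730 + √((2 + 652*(-1/215)) + 103249)) - 207828) = 886505/((291730 + √((2 - 652/215) + 103249)) - 207828) = 886505/((291730 + √(-222/215 + 103249)) - 207828) = 886505/((291730 + √(22198313/215)) - 207828) = 886505/((291730 + √4772637295/215) - 207828) = 886505/(83902 + √4772637295/215)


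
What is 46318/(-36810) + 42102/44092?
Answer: -123119659/405756630 ≈ -0.30343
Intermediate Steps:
46318/(-36810) + 42102/44092 = 46318*(-1/36810) + 42102*(1/44092) = -23159/18405 + 21051/22046 = -123119659/405756630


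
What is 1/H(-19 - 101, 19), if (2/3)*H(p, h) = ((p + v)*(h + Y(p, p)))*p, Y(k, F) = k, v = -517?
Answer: -1/11580660 ≈ -8.6351e-8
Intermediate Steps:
H(p, h) = 3*p*(-517 + p)*(h + p)/2 (H(p, h) = 3*(((p - 517)*(h + p))*p)/2 = 3*(((-517 + p)*(h + p))*p)/2 = 3*(p*(-517 + p)*(h + p))/2 = 3*p*(-517 + p)*(h + p)/2)
1/H(-19 - 101, 19) = 1/(3*(-19 - 101)*((-19 - 101)² - 517*19 - 517*(-19 - 101) + 19*(-19 - 101))/2) = 1/((3/2)*(-120)*((-120)² - 9823 - 517*(-120) + 19*(-120))) = 1/((3/2)*(-120)*(14400 - 9823 + 62040 - 2280)) = 1/((3/2)*(-120)*64337) = 1/(-11580660) = -1/11580660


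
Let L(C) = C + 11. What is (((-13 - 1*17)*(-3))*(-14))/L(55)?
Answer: -210/11 ≈ -19.091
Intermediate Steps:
L(C) = 11 + C
(((-13 - 1*17)*(-3))*(-14))/L(55) = (((-13 - 1*17)*(-3))*(-14))/(11 + 55) = (((-13 - 17)*(-3))*(-14))/66 = (-30*(-3)*(-14))*(1/66) = (90*(-14))*(1/66) = -1260*1/66 = -210/11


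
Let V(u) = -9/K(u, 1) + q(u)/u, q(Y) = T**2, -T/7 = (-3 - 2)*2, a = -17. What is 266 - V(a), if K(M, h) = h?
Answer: 9575/17 ≈ 563.24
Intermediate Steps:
T = 70 (T = -7*(-3 - 2)*2 = -(-35)*2 = -7*(-10) = 70)
q(Y) = 4900 (q(Y) = 70**2 = 4900)
V(u) = -9 + 4900/u (V(u) = -9/1 + 4900/u = -9*1 + 4900/u = -9 + 4900/u)
266 - V(a) = 266 - (-9 + 4900/(-17)) = 266 - (-9 + 4900*(-1/17)) = 266 - (-9 - 4900/17) = 266 - 1*(-5053/17) = 266 + 5053/17 = 9575/17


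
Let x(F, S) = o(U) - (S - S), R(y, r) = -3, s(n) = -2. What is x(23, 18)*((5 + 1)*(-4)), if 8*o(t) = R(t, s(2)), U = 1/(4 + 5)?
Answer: 9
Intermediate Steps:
U = 1/9 ≈ 0.11111
o(t) = -3/8 (o(t) = (1/8)*(-3) = -3/8)
x(F, S) = -3/8 (x(F, S) = -3/8 - (S - S) = -3/8 - 1*0 = -3/8 + 0 = -3/8)
x(23, 18)*((5 + 1)*(-4)) = -3*(5 + 1)*(-4)/8 = -9*(-4)/4 = -3/8*(-24) = 9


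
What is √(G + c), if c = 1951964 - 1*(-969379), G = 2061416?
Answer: √4982759 ≈ 2232.2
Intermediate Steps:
c = 2921343 (c = 1951964 + 969379 = 2921343)
√(G + c) = √(2061416 + 2921343) = √4982759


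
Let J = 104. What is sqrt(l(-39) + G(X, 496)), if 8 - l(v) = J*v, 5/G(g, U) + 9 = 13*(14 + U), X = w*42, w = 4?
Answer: sqrt(178156206129)/6621 ≈ 63.750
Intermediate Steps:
X = 168 (X = 4*42 = 168)
G(g, U) = 5/(173 + 13*U) (G(g, U) = 5/(-9 + 13*(14 + U)) = 5/(-9 + (182 + 13*U)) = 5/(173 + 13*U))
l(v) = 8 - 104*v
sqrt(l(-39) + G(X, 496)) = sqrt((8 - 104*(-39)) + 5/(173 + 13*496)) = sqrt((8 + 4056) + 5/(173 + 6448)) = sqrt(4064 + 5/6621) = sqrt(26907749/6621) = sqrt(178156206129)/6621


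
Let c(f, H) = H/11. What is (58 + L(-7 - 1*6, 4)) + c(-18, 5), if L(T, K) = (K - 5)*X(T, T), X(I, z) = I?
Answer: 786/11 ≈ 71.455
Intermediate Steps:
L(T, K) = T*(-5 + K) (L(T, K) = (K - 5)*T = (-5 + K)*T = T*(-5 + K))
c(f, H) = H/11 (c(f, H) = H*(1/11) = H/11)
(58 + L(-7 - 1*6, 4)) + c(-18, 5) = (58 + (-7 - 1*6)*(-5 + 4)) + (1/11)*5 = (58 + (-7 - 6)*(-1)) + 5/11 = (58 - 13*(-1)) + 5/11 = (58 + 13) + 5/11 = 71 + 5/11 = 786/11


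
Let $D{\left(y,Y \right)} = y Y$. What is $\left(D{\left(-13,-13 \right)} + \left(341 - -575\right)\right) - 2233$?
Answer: $-1148$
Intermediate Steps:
$D{\left(y,Y \right)} = Y y$
$\left(D{\left(-13,-13 \right)} + \left(341 - -575\right)\right) - 2233 = \left(\left(-13\right) \left(-13\right) + \left(341 - -575\right)\right) - 2233 = \left(169 + \left(341 + 575\right)\right) - 2233 = \left(169 + 916\right) - 2233 = 1085 - 2233 = -1148$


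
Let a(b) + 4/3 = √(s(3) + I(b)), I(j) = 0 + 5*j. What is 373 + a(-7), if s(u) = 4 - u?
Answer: 1115/3 + I*√34 ≈ 371.67 + 5.831*I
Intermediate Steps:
I(j) = 5*j
a(b) = -4/3 + √(1 + 5*b) (a(b) = -4/3 + √((4 - 1*3) + 5*b) = -4/3 + √((4 - 3) + 5*b) = -4/3 + √(1 + 5*b))
373 + a(-7) = 373 + (-4/3 + √(1 + 5*(-7))) = 373 + (-4/3 + √(1 - 35)) = 373 + (-4/3 + √(-34)) = 373 + (-4/3 + I*√34) = 1115/3 + I*√34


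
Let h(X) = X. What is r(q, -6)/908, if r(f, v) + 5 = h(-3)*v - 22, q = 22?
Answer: -9/908 ≈ -0.0099119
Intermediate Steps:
r(f, v) = -27 - 3*v (r(f, v) = -5 + (-3*v - 22) = -5 + (-22 - 3*v) = -27 - 3*v)
r(q, -6)/908 = (-27 - 3*(-6))/908 = (-27 + 18)*(1/908) = -9*1/908 = -9/908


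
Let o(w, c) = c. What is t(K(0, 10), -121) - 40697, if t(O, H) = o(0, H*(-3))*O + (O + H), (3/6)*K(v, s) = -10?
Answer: -48098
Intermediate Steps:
K(v, s) = -20 (K(v, s) = 2*(-10) = -20)
t(O, H) = H + O - 3*H*O (t(O, H) = (H*(-3))*O + (O + H) = (-3*H)*O + (H + O) = -3*H*O + (H + O) = H + O - 3*H*O)
t(K(0, 10), -121) - 40697 = (-121 - 20 - 3*(-121)*(-20)) - 40697 = (-121 - 20 - 7260) - 40697 = -7401 - 40697 = -48098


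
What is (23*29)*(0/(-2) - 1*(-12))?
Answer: 8004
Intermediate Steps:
(23*29)*(0/(-2) - 1*(-12)) = 667*(0*(-1/2) + 12) = 667*(0 + 12) = 667*12 = 8004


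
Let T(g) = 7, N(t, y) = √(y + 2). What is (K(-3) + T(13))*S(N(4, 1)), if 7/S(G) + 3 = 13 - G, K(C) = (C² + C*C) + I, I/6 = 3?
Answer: 3010/97 + 301*√3/97 ≈ 36.406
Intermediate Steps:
I = 18 (I = 6*3 = 18)
N(t, y) = √(2 + y)
K(C) = 18 + 2*C² (K(C) = (C² + C*C) + 18 = (C² + C²) + 18 = 2*C² + 18 = 18 + 2*C²)
S(G) = 7/(10 - G) (S(G) = 7/(-3 + (13 - G)) = 7/(10 - G))
(K(-3) + T(13))*S(N(4, 1)) = ((18 + 2*(-3)²) + 7)*(-7/(-10 + √(2 + 1))) = ((18 + 2*9) + 7)*(-7/(-10 + √3)) = ((18 + 18) + 7)*(-7/(-10 + √3)) = (36 + 7)*(-7/(-10 + √3)) = 43*(-7/(-10 + √3)) = -301/(-10 + √3)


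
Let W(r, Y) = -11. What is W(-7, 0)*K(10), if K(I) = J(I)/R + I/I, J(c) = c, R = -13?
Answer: -33/13 ≈ -2.5385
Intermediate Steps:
K(I) = 1 - I/13 (K(I) = I/(-13) + I/I = I*(-1/13) + 1 = -I/13 + 1 = 1 - I/13)
W(-7, 0)*K(10) = -11*(1 - 1/13*10) = -11*(1 - 10/13) = -11*3/13 = -33/13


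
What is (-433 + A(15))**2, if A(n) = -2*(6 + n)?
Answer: 225625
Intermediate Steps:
A(n) = -12 - 2*n
(-433 + A(15))**2 = (-433 + (-12 - 2*15))**2 = (-433 + (-12 - 30))**2 = (-433 - 42)**2 = (-475)**2 = 225625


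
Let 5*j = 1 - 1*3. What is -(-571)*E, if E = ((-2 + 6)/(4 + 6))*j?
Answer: -2284/25 ≈ -91.360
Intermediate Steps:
j = -⅖ (j = (1 - 1*3)/5 = (1 - 3)/5 = (⅕)*(-2) = -⅖ ≈ -0.40000)
E = -4/25 (E = ((-2 + 6)/(4 + 6))*(-⅖) = (4/10)*(-⅖) = (4*(⅒))*(-⅖) = (⅖)*(-⅖) = -4/25 ≈ -0.16000)
-(-571)*E = -(-571)*(-4)/25 = -571*4/25 = -2284/25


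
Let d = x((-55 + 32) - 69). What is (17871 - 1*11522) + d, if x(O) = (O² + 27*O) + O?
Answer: 12237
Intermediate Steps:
x(O) = O² + 28*O
d = 5888 (d = ((-55 + 32) - 69)*(28 + ((-55 + 32) - 69)) = (-23 - 69)*(28 + (-23 - 69)) = -92*(28 - 92) = -92*(-64) = 5888)
(17871 - 1*11522) + d = (17871 - 1*11522) + 5888 = (17871 - 11522) + 5888 = 6349 + 5888 = 12237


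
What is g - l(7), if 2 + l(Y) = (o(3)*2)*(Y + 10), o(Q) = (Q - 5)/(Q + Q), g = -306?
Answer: -878/3 ≈ -292.67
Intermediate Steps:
o(Q) = (-5 + Q)/(2*Q) (o(Q) = (-5 + Q)/((2*Q)) = (-5 + Q)*(1/(2*Q)) = (-5 + Q)/(2*Q))
l(Y) = -26/3 - 2*Y/3 (l(Y) = -2 + (((1/2)*(-5 + 3)/3)*2)*(Y + 10) = -2 + (((1/2)*(1/3)*(-2))*2)*(10 + Y) = -2 + (-1/3*2)*(10 + Y) = -2 - 2*(10 + Y)/3 = -2 + (-20/3 - 2*Y/3) = -26/3 - 2*Y/3)
g - l(7) = -306 - (-26/3 - 2/3*7) = -306 - (-26/3 - 14/3) = -306 - 1*(-40/3) = -306 + 40/3 = -878/3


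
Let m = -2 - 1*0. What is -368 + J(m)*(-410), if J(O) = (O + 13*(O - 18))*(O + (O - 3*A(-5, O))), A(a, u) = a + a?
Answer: 2792552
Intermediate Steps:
A(a, u) = 2*a
m = -2 (m = -2 + 0 = -2)
J(O) = (-234 + 14*O)*(30 + 2*O) (J(O) = (O + 13*(O - 18))*(O + (O - 6*(-5))) = (O + 13*(-18 + O))*(O + (O - 3*(-10))) = (O + (-234 + 13*O))*(O + (O + 30)) = (-234 + 14*O)*(O + (30 + O)) = (-234 + 14*O)*(30 + 2*O))
-368 + J(m)*(-410) = -368 + (-7020 - 48*(-2) + 28*(-2)²)*(-410) = -368 + (-7020 + 96 + 28*4)*(-410) = -368 + (-7020 + 96 + 112)*(-410) = -368 - 6812*(-410) = -368 + 2792920 = 2792552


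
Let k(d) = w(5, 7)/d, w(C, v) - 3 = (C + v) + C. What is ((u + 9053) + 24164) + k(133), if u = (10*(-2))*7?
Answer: 4399261/133 ≈ 33077.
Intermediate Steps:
u = -140 (u = -20*7 = -140)
w(C, v) = 3 + v + 2*C (w(C, v) = 3 + ((C + v) + C) = 3 + (v + 2*C) = 3 + v + 2*C)
k(d) = 20/d (k(d) = (3 + 7 + 2*5)/d = (3 + 7 + 10)/d = 20/d)
((u + 9053) + 24164) + k(133) = ((-140 + 9053) + 24164) + 20/133 = (8913 + 24164) + 20*(1/133) = 33077 + 20/133 = 4399261/133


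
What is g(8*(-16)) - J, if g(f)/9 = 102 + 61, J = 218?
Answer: 1249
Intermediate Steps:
g(f) = 1467 (g(f) = 9*(102 + 61) = 9*163 = 1467)
g(8*(-16)) - J = 1467 - 1*218 = 1467 - 218 = 1249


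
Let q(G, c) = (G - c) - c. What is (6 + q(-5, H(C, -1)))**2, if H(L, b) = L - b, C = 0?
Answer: 1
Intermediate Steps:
q(G, c) = G - 2*c
(6 + q(-5, H(C, -1)))**2 = (6 + (-5 - 2*(0 - 1*(-1))))**2 = (6 + (-5 - 2*(0 + 1)))**2 = (6 + (-5 - 2*1))**2 = (6 + (-5 - 2))**2 = (6 - 7)**2 = (-1)**2 = 1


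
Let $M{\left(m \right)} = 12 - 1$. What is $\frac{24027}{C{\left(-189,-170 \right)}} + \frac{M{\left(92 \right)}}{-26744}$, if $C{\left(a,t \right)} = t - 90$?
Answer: $- \frac{160645237}{1738360} \approx -92.412$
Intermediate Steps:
$C{\left(a,t \right)} = -90 + t$
$M{\left(m \right)} = 11$ ($M{\left(m \right)} = 12 - 1 = 11$)
$\frac{24027}{C{\left(-189,-170 \right)}} + \frac{M{\left(92 \right)}}{-26744} = \frac{24027}{-90 - 170} + \frac{11}{-26744} = \frac{24027}{-260} + 11 \left(- \frac{1}{26744}\right) = 24027 \left(- \frac{1}{260}\right) - \frac{11}{26744} = - \frac{24027}{260} - \frac{11}{26744} = - \frac{160645237}{1738360}$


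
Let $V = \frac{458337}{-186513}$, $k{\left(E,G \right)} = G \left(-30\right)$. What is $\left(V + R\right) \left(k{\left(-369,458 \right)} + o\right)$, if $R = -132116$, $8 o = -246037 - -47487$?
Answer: $\frac{1266876513814525}{248684} \approx 5.0943 \cdot 10^{9}$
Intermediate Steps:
$k{\left(E,G \right)} = - 30 G$
$o = - \frac{99275}{4}$ ($o = \frac{-246037 - -47487}{8} = \frac{-246037 + 47487}{8} = \frac{1}{8} \left(-198550\right) = - \frac{99275}{4} \approx -24819.0$)
$V = - \frac{152779}{62171}$ ($V = 458337 \left(- \frac{1}{186513}\right) = - \frac{152779}{62171} \approx -2.4574$)
$\left(V + R\right) \left(k{\left(-369,458 \right)} + o\right) = \left(- \frac{152779}{62171} - 132116\right) \left(\left(-30\right) 458 - \frac{99275}{4}\right) = - \frac{8213936615 \left(-13740 - \frac{99275}{4}\right)}{62171} = \left(- \frac{8213936615}{62171}\right) \left(- \frac{154235}{4}\right) = \frac{1266876513814525}{248684}$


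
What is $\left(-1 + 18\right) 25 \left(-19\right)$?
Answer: $-8075$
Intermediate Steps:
$\left(-1 + 18\right) 25 \left(-19\right) = 17 \cdot 25 \left(-19\right) = 425 \left(-19\right) = -8075$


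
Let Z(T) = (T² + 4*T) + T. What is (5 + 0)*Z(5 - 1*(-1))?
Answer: 330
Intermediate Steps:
Z(T) = T² + 5*T
(5 + 0)*Z(5 - 1*(-1)) = (5 + 0)*((5 - 1*(-1))*(5 + (5 - 1*(-1)))) = 5*((5 + 1)*(5 + (5 + 1))) = 5*(6*(5 + 6)) = 5*(6*11) = 5*66 = 330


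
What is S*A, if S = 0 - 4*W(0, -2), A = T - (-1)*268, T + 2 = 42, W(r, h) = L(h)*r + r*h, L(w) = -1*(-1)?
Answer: 0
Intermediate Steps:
L(w) = 1
W(r, h) = r + h*r (W(r, h) = 1*r + r*h = r + h*r)
T = 40 (T = -2 + 42 = 40)
A = 308 (A = 40 - (-1)*268 = 40 - 1*(-268) = 40 + 268 = 308)
S = 0 (S = 0 - 0*(1 - 2) = 0 - 0*(-1) = 0 - 4*0 = 0 + 0 = 0)
S*A = 0*308 = 0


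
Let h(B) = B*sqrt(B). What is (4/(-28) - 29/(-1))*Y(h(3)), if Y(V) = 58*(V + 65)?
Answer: 761540/7 + 35148*sqrt(3)/7 ≈ 1.1749e+5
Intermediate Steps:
h(B) = B**(3/2)
Y(V) = 3770 + 58*V (Y(V) = 58*(65 + V) = 3770 + 58*V)
(4/(-28) - 29/(-1))*Y(h(3)) = (4/(-28) - 29/(-1))*(3770 + 58*3**(3/2)) = (4*(-1/28) - 29*(-1))*(3770 + 58*(3*sqrt(3))) = (-1/7 + 29)*(3770 + 174*sqrt(3)) = 202*(3770 + 174*sqrt(3))/7 = 761540/7 + 35148*sqrt(3)/7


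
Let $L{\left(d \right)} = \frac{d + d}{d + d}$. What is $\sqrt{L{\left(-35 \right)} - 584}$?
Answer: $i \sqrt{583} \approx 24.145 i$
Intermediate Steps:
$L{\left(d \right)} = 1$ ($L{\left(d \right)} = \frac{2 d}{2 d} = 2 d \frac{1}{2 d} = 1$)
$\sqrt{L{\left(-35 \right)} - 584} = \sqrt{1 - 584} = \sqrt{-583} = i \sqrt{583}$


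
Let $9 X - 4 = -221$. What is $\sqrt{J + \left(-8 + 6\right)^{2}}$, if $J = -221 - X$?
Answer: $\frac{2 i \sqrt{434}}{3} \approx 13.888 i$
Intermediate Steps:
$X = - \frac{217}{9}$ ($X = \frac{4}{9} + \frac{1}{9} \left(-221\right) = \frac{4}{9} - \frac{221}{9} = - \frac{217}{9} \approx -24.111$)
$J = - \frac{1772}{9}$ ($J = -221 - - \frac{217}{9} = -221 + \frac{217}{9} = - \frac{1772}{9} \approx -196.89$)
$\sqrt{J + \left(-8 + 6\right)^{2}} = \sqrt{- \frac{1772}{9} + \left(-8 + 6\right)^{2}} = \sqrt{- \frac{1772}{9} + \left(-2\right)^{2}} = \sqrt{- \frac{1772}{9} + 4} = \sqrt{- \frac{1736}{9}} = \frac{2 i \sqrt{434}}{3}$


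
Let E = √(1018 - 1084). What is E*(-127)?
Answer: -127*I*√66 ≈ -1031.8*I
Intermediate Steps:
E = I*√66 (E = √(-66) = I*√66 ≈ 8.124*I)
E*(-127) = (I*√66)*(-127) = -127*I*√66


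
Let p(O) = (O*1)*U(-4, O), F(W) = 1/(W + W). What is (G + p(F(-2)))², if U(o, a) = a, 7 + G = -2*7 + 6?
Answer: 57121/256 ≈ 223.13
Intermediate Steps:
F(W) = 1/(2*W)
G = -15 (G = -7 + (-2*7 + 6) = -7 + (-14 + 6) = -7 - 8 = -15)
p(O) = O² (p(O) = (O*1)*O = O*O = O²)
(G + p(F(-2)))² = (-15 + ((½)/(-2))²)² = (-15 + ((½)*(-½))²)² = (-15 + (-¼)²)² = (-15 + 1/16)² = (-239/16)² = 57121/256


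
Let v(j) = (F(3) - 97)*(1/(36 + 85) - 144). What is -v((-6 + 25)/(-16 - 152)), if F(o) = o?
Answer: -1637762/121 ≈ -13535.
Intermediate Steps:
v(j) = 1637762/121 (v(j) = (3 - 97)*(1/(36 + 85) - 144) = -94*(1/121 - 144) = -94*(-17423/121) = 1637762/121)
-v((-6 + 25)/(-16 - 152)) = -1*1637762/121 = -1637762/121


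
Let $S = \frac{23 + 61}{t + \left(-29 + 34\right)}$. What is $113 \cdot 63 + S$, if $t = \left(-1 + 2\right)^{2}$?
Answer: $7133$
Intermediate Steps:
$t = 1$ ($t = 1^{2} = 1$)
$S = 14$ ($S = \frac{23 + 61}{1 + \left(-29 + 34\right)} = \frac{84}{1 + 5} = \frac{84}{6} = 84 \cdot \frac{1}{6} = 14$)
$113 \cdot 63 + S = 113 \cdot 63 + 14 = 7119 + 14 = 7133$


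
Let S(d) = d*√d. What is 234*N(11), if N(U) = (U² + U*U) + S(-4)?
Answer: 56628 - 1872*I ≈ 56628.0 - 1872.0*I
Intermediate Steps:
S(d) = d^(3/2)
N(U) = -8*I + 2*U² (N(U) = (U² + U*U) + (-4)^(3/2) = (U² + U²) - 8*I = 2*U² - 8*I = -8*I + 2*U²)
234*N(11) = 234*(-8*I + 2*11²) = 234*(-8*I + 2*121) = 234*(-8*I + 242) = 234*(242 - 8*I) = 56628 - 1872*I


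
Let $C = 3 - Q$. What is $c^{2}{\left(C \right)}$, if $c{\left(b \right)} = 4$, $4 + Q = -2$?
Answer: $16$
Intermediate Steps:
$Q = -6$ ($Q = -4 - 2 = -6$)
$C = 9$ ($C = 3 - -6 = 3 + 6 = 9$)
$c^{2}{\left(C \right)} = 4^{2} = 16$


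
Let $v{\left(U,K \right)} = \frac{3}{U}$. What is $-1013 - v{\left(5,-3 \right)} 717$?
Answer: $- \frac{7216}{5} \approx -1443.2$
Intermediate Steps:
$-1013 - v{\left(5,-3 \right)} 717 = -1013 - \frac{3}{5} \cdot 717 = -1013 - \frac{2151}{5} = - \frac{7216}{5}$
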